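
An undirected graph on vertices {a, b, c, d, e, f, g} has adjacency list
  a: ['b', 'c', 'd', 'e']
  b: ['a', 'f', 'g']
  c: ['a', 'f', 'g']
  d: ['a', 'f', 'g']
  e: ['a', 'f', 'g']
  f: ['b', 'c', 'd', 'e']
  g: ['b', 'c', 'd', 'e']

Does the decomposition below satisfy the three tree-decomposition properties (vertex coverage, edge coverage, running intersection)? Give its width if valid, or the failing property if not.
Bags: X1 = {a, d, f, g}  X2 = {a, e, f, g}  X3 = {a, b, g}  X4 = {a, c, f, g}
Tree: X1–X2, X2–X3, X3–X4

A tree decomposition must satisfy three properties: every vertex lies in some bag; for every edge, both endpoints lie together in some bag; and for every vertex, the bags containing it form a connected subtree. Here edge (f,b) lies in no bag, so the decomposition is invalid.

No — edge (f,b) lies in no bag.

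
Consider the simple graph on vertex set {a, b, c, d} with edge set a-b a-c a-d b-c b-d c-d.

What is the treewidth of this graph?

3

A width-3 tree decomposition is:
Bags: B1 = {a, b, c, d}
Tree: (single bag)
A single bag containing all 4 vertices is trivially a valid decomposition of width 3. On the other hand G contains the 4-clique {a, b, c, d}. A clique must lie in a single bag of any decomposition, so no decomposition can have width below 3. Combining the bounds, tw(G) = 3.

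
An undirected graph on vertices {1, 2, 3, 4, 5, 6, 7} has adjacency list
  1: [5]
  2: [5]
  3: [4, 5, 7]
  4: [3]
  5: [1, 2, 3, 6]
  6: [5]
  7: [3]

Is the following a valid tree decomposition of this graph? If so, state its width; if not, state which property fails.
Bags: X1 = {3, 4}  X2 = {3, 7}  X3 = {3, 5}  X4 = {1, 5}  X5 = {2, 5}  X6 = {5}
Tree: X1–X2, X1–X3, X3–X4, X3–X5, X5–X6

No — vertex 6 appears in no bag.

A tree decomposition must satisfy three properties: every vertex lies in some bag; for every edge, both endpoints lie together in some bag; and for every vertex, the bags containing it form a connected subtree. Here vertex 6 appears in no bag, so the decomposition is invalid.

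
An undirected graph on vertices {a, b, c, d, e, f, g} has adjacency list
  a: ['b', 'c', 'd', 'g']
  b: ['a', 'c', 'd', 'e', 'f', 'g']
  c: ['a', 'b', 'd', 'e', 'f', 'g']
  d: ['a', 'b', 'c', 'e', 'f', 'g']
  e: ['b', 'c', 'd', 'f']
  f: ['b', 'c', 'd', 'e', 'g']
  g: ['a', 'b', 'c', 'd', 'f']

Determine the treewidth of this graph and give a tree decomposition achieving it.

Treewidth 4.
One such decomposition:
Bags: B1 = {b, c, d, f, g}  B2 = {b, c, d, e, f}  B3 = {a, b, c, d, g}
Tree: B1–B2, B1–B3

Each bag holds 5 vertices, so the decomposition has width 4, which upper-bounds the treewidth. For the lower bound, the 5 vertices {b, c, d, f, g} are pairwise adjacent, and any tree decomposition puts a clique entirely inside one bag — forcing width ≥ 4. Hence tw(G) = 4 exactly.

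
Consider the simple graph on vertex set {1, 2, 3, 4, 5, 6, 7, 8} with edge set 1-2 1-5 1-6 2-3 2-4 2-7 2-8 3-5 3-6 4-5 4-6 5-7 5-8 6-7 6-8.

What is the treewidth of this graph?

3

A width-3 tree decomposition is:
Bags: B1 = {2, 3, 5, 6}  B2 = {2, 4, 5, 6}  B3 = {2, 5, 6, 8}  B4 = {1, 2, 5, 6}  B5 = {2, 5, 6, 7}
Tree: B1–B2, B2–B3, B3–B4, B4–B5
Each bag holds 4 vertices, so the decomposition has width 3, which upper-bounds the treewidth. For the lower bound: the 4 vertex sets {3,5}, {4,6}, {2}, {8} are disjoint, each induces a connected subgraph, and every pair is joined by at least one edge of G. Contracting each set to a single vertex therefore yields K_{4} as a minor, and since treewidth is minor-monotone, tw(G) ≥ tw(K_{4}) = 3. Therefore the treewidth is 3.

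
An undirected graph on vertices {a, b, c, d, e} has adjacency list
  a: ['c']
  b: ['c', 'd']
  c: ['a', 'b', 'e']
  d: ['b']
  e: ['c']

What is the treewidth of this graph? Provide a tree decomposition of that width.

Each bag holds 2 vertices, so the decomposition has width 1, which upper-bounds the treewidth. G has an edge, so its treewidth is at least 1. The upper and lower bounds meet at 1, so that is the treewidth.

Treewidth 1.
One optimal decomposition is:
Bags: B1 = {b, d}  B2 = {b, c}  B3 = {a, c}  B4 = {c, e}
Tree: B1–B2, B2–B3, B2–B4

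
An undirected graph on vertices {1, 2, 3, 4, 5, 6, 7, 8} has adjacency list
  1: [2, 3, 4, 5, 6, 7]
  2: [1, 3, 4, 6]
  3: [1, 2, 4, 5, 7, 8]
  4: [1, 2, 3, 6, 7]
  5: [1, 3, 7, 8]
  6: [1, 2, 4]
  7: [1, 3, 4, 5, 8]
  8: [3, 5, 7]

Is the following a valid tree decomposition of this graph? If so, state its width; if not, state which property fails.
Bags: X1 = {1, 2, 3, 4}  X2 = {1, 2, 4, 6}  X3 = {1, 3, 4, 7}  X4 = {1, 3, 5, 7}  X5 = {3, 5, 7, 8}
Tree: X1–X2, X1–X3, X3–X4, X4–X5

Yes; width 3.

Every vertex of G appears in some bag (union = {1, 2, 3, 4, 5, 6, 7, 8}); every edge is covered by a bag; and for each vertex v the set of bags containing v is connected in the bag tree. The decomposition is therefore valid. The largest bag has 4 vertices, so the width is 3.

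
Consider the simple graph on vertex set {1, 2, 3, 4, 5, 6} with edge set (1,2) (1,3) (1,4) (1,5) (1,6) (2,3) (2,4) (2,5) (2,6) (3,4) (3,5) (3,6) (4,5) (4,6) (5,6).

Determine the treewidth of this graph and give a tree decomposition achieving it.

With just one bag of size 6, the width is 6 − 1 = 5, so tw(G) ≤ 5. For the lower bound, the 6 vertices {1, 2, 3, 4, 5, 6} are pairwise adjacent, and any tree decomposition puts a clique entirely inside one bag — forcing width ≥ 5. Hence tw(G) = 5 exactly.

Treewidth 5.
One such decomposition:
Bags: B1 = {1, 2, 3, 4, 5, 6}
Tree: (single bag)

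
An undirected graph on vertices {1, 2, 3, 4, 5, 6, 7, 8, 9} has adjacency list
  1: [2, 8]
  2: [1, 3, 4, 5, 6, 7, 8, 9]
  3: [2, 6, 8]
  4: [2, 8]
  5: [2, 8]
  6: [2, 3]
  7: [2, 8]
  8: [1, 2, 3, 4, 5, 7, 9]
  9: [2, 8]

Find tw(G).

2

A width-2 tree decomposition is:
Bags: B1 = {2, 5, 8}  B2 = {2, 8, 9}  B3 = {2, 4, 8}  B4 = {2, 3, 8}  B5 = {2, 7, 8}  B6 = {2, 3, 6}  B7 = {1, 2, 8}
Tree: B1–B2, B2–B3, B1–B4, B4–B5, B4–B6, B1–B7
Each bag holds 3 vertices, so the decomposition has width 2, which upper-bounds the treewidth. On the other hand G contains the 3-clique {1, 2, 8}. A clique must lie in a single bag of any decomposition, so no decomposition can have width below 2. The upper and lower bounds meet at 2, so that is the treewidth.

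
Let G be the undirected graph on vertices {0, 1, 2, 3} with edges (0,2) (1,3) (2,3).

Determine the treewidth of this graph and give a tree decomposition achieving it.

Treewidth 1.
One such decomposition:
Bags: B1 = {0, 2}  B2 = {2, 3}  B3 = {1, 3}
Tree: B1–B2, B2–B3

Every bag has size at most 2, so the width is 2 − 1 = 1 and tw(G) ≤ 1. G has an edge, so its treewidth is at least 1. Therefore the treewidth is 1.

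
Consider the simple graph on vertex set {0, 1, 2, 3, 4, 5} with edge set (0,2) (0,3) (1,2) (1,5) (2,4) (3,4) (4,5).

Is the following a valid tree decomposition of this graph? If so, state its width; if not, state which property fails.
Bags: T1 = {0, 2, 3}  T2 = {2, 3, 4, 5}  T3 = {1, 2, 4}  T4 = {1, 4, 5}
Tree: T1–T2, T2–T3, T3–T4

No — bags containing vertex 5 are not connected in the tree.

A tree decomposition must satisfy three properties: every vertex lies in some bag; for every edge, both endpoints lie together in some bag; and for every vertex, the bags containing it form a connected subtree. Here bags containing vertex 5 are not connected in the tree, so the decomposition is invalid.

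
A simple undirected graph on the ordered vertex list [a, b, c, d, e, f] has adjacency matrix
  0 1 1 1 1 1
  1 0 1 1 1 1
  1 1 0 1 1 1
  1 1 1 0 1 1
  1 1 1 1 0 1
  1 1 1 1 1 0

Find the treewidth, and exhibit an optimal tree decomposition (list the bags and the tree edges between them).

Treewidth 5.
One optimal decomposition is:
Bags: B1 = {a, b, c, d, e, f}
Tree: (single bag)

A single bag containing all 6 vertices is trivially a valid decomposition of width 5. For the lower bound, the 6 vertices {a, b, c, d, e, f} are pairwise adjacent, and any tree decomposition puts a clique entirely inside one bag — forcing width ≥ 5. Hence tw(G) = 5 exactly.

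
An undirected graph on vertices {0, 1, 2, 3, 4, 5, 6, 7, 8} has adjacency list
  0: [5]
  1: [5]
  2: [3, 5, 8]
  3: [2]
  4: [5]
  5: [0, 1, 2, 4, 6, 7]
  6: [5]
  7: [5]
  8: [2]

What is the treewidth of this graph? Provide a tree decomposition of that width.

The largest bag has 2 vertices, giving width 1; this decomposition certifies tw(G) ≤ 1. Any graph with an edge has treewidth ≥ 1, and G has the edge 7–5. Combining the bounds, tw(G) = 1.

Treewidth 1.
One optimal decomposition is:
Bags: B1 = {5, 7}  B2 = {1, 5}  B3 = {0, 5}  B4 = {2, 5}  B5 = {4, 5}  B6 = {5, 6}  B7 = {2, 3}  B8 = {2, 8}
Tree: B1–B2, B1–B3, B1–B4, B1–B5, B4–B6, B4–B7, B7–B8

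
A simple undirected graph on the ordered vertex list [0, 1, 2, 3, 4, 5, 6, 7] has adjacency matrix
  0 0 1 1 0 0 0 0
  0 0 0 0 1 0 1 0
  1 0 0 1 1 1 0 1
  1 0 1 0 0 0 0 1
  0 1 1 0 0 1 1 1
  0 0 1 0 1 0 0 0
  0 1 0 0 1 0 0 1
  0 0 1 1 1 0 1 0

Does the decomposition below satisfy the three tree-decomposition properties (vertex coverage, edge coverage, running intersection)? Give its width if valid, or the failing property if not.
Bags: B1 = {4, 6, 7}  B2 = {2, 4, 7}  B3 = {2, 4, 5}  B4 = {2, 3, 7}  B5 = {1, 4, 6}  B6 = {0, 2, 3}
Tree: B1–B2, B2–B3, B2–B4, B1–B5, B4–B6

Every vertex of G appears in some bag (union = {0, 1, 2, 3, 4, 5, 6, 7}); every edge is covered by a bag; and for each vertex v the set of bags containing v is connected in the bag tree. The decomposition is therefore valid. The largest bag has 3 vertices, so the width is 2.

Yes; width 2.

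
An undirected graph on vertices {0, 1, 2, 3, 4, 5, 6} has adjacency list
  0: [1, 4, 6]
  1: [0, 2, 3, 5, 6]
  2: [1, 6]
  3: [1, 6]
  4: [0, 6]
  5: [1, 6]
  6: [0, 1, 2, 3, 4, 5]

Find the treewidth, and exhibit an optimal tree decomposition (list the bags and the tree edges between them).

Every bag has size at most 3, so the width is 3 − 1 = 2 and tw(G) ≤ 2. On the other hand G contains the 3-clique {0, 1, 6}. A clique must lie in a single bag of any decomposition, so no decomposition can have width below 2. Therefore the treewidth is 2.

Treewidth 2.
One optimal decomposition is:
Bags: B1 = {1, 3, 6}  B2 = {0, 1, 6}  B3 = {1, 2, 6}  B4 = {1, 5, 6}  B5 = {0, 4, 6}
Tree: B1–B2, B2–B3, B3–B4, B2–B5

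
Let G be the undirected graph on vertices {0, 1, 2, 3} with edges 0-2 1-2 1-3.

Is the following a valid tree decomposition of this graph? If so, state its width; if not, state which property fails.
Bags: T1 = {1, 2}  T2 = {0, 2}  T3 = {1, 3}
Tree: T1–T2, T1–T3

Vertex coverage: the bags together contain {0, 1, 2, 3}, the full vertex set. Edge coverage: each edge of G has both endpoints in at least one bag. Running intersection: for every vertex, the bags containing it form a connected subtree. All three properties hold, so this is a valid tree decomposition of width max|bag| − 1 = 1, and hence tw(G) ≤ 1.

Yes; width 1.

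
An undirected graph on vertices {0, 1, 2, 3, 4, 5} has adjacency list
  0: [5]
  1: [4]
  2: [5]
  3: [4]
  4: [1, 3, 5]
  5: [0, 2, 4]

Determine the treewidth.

A width-1 tree decomposition is:
Bags: B1 = {0, 5}  B2 = {4, 5}  B3 = {3, 4}  B4 = {2, 5}  B5 = {1, 4}
Tree: B1–B2, B2–B3, B1–B4, B3–B5
The largest bag has 2 vertices, giving width 1; this decomposition certifies tw(G) ≤ 1. G has an edge, so its treewidth is at least 1. Therefore the treewidth is 1.

1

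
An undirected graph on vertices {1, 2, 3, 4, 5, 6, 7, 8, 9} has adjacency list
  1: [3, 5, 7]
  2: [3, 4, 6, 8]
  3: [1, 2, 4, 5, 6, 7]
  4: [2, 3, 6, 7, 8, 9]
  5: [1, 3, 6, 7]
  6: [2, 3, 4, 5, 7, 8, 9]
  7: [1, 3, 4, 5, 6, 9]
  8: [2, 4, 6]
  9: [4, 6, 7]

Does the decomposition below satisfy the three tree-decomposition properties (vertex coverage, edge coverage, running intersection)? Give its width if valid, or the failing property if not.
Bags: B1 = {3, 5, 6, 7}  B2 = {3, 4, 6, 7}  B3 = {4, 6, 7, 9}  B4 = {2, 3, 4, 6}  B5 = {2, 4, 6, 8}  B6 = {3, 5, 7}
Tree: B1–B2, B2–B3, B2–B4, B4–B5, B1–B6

No — vertex 1 appears in no bag.

A tree decomposition must satisfy three properties: every vertex lies in some bag; for every edge, both endpoints lie together in some bag; and for every vertex, the bags containing it form a connected subtree. Here vertex 1 appears in no bag, so the decomposition is invalid.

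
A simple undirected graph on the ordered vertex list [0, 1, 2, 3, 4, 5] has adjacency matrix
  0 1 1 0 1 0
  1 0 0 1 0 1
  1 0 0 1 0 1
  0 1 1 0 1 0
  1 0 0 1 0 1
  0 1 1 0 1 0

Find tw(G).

A width-3 tree decomposition is:
Bags: B1 = {1, 2, 4, 5}  B2 = {1, 2, 3, 4}  B3 = {0, 1, 2, 4}
Tree: B1–B2, B2–B3
The largest bag has 4 vertices, giving width 3; this decomposition certifies tw(G) ≤ 3. For the lower bound: the 4 vertex sets {2,5}, {3,4}, {1}, {0} are disjoint, each induces a connected subgraph, and every pair is joined by at least one edge of G. Contracting each set to a single vertex therefore yields K_{4} as a minor, and since treewidth is minor-monotone, tw(G) ≥ tw(K_{4}) = 3. Combining the bounds, tw(G) = 3.

3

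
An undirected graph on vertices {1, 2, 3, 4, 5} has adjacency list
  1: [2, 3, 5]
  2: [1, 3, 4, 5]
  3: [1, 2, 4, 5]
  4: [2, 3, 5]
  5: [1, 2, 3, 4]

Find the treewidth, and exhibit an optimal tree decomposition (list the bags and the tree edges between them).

Treewidth 3.
One such decomposition:
Bags: B1 = {1, 2, 3, 5}  B2 = {2, 3, 4, 5}
Tree: B1–B2

Each bag holds 4 vertices, so the decomposition has width 3, which upper-bounds the treewidth. For the lower bound, the 4 vertices {1, 2, 3, 5} are pairwise adjacent, and any tree decomposition puts a clique entirely inside one bag — forcing width ≥ 3. Therefore the treewidth is 3.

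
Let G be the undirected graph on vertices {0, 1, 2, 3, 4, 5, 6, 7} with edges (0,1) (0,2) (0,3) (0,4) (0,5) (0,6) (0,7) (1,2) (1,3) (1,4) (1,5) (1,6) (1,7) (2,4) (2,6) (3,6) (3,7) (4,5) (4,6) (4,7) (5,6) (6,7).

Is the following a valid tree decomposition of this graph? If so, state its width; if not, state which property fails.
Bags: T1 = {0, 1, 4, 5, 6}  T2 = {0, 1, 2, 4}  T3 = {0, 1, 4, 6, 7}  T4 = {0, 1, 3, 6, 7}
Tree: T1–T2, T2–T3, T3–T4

No — edge (6,2) lies in no bag.

A tree decomposition must satisfy three properties: every vertex lies in some bag; for every edge, both endpoints lie together in some bag; and for every vertex, the bags containing it form a connected subtree. Here edge (6,2) lies in no bag, so the decomposition is invalid.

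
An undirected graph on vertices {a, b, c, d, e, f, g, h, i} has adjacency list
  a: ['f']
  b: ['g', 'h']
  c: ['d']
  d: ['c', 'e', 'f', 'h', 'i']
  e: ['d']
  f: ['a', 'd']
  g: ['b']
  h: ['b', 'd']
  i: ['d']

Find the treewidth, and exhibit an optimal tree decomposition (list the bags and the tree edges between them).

Treewidth 1.
Bags: B1 = {c, d}  B2 = {d, i}  B3 = {d, h}  B4 = {b, h}  B5 = {d, f}  B6 = {b, g}  B7 = {a, f}  B8 = {d, e}
Tree: B1–B2, B2–B3, B3–B4, B3–B5, B4–B6, B5–B7, B3–B8

Every bag has size at most 2, so the width is 2 − 1 = 1 and tw(G) ≤ 1. G has an edge, so its treewidth is at least 1. Hence tw(G) = 1 exactly.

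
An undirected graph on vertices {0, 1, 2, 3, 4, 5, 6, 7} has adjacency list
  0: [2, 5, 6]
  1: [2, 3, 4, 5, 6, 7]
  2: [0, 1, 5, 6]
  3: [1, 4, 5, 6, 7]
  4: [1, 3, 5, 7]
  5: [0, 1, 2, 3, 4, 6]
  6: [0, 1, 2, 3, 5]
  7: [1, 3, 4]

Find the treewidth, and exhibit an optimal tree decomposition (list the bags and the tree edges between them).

The largest bag has 4 vertices, giving width 3; this decomposition certifies tw(G) ≤ 3. On the other hand G contains the 4-clique {0, 2, 5, 6}. A clique must lie in a single bag of any decomposition, so no decomposition can have width below 3. Hence tw(G) = 3 exactly.

Treewidth 3.
One optimal decomposition is:
Bags: B1 = {0, 2, 5, 6}  B2 = {1, 2, 5, 6}  B3 = {1, 3, 5, 6}  B4 = {1, 3, 4, 5}  B5 = {1, 3, 4, 7}
Tree: B1–B2, B2–B3, B3–B4, B4–B5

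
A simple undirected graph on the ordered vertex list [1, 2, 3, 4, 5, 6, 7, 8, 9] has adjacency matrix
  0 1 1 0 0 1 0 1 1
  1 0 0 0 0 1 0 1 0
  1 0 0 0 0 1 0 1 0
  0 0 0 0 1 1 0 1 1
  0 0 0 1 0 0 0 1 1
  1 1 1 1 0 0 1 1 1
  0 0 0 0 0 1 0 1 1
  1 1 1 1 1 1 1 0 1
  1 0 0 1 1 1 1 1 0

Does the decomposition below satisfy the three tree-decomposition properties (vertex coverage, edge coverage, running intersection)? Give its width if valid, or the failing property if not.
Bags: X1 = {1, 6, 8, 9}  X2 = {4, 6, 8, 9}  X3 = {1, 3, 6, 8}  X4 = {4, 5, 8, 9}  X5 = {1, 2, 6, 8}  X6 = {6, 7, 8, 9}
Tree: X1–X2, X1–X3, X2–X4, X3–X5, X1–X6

Vertex coverage: the bags together contain {1, 2, 3, 4, 5, 6, 7, 8, 9}, the full vertex set. Edge coverage: each edge of G has both endpoints in at least one bag. Running intersection: for every vertex, the bags containing it form a connected subtree. All three properties hold, so this is a valid tree decomposition of width max|bag| − 1 = 3, and hence tw(G) ≤ 3.

Yes; width 3.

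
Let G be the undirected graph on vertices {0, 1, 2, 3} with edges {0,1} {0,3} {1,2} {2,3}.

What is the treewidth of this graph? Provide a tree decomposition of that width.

Each bag holds 3 vertices, so the decomposition has width 2, which upper-bounds the treewidth. Since 2–3–0–1–2 is a cycle in G, G is not acyclic. Forests are exactly the graphs of treewidth ≤ 1, so tw(G) ≥ 2. The upper and lower bounds meet at 2, so that is the treewidth.

Treewidth 2.
One such decomposition:
Bags: B1 = {0, 2, 3}  B2 = {0, 1, 2}
Tree: B1–B2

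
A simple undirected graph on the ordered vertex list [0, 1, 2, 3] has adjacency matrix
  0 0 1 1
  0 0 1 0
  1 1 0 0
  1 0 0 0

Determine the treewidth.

1

A width-1 tree decomposition is:
Bags: B1 = {0, 3}  B2 = {0, 2}  B3 = {1, 2}
Tree: B1–B2, B2–B3
The largest bag has 2 vertices, giving width 1; this decomposition certifies tw(G) ≤ 1. Any graph with an edge has treewidth ≥ 1, and G has the edge 0–3. Therefore the treewidth is 1.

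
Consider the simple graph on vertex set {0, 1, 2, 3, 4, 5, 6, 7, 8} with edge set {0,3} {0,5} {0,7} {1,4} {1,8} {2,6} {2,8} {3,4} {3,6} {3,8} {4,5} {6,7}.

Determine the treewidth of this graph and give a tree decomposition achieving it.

Treewidth 3.
One such decomposition:
Bags: B1 = {0, 5, 6, 7}  B2 = {0, 3, 5, 6}  B3 = {3, 4, 5, 6}  B4 = {2, 3, 4, 6}  B5 = {2, 3, 4, 8}  B6 = {1, 2, 4, 8}
Tree: B1–B2, B2–B3, B3–B4, B4–B5, B5–B6

Each bag holds 4 vertices, so the decomposition has width 3, which upper-bounds the treewidth. For the lower bound: the 4 vertex sets {0,5,7}, {6}, {3}, {1,2,4,8} are disjoint, each induces a connected subgraph, and every pair is joined by at least one edge of G. Contracting each set to a single vertex therefore yields K_{4} as a minor, and since treewidth is minor-monotone, tw(G) ≥ tw(K_{4}) = 3. Therefore the treewidth is 3.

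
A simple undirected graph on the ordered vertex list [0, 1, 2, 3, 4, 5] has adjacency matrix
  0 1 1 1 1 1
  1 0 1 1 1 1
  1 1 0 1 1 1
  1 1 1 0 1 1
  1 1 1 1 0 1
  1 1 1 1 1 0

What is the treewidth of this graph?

A width-5 tree decomposition is:
Bags: B1 = {0, 1, 2, 3, 4, 5}
Tree: (single bag)
With just one bag of size 6, the width is 6 − 1 = 5, so tw(G) ≤ 5. Conversely, {0, 1, 2, 3, 4, 5} is a clique of size 6, and the vertices of any clique must share a bag in every tree decomposition; so some bag has ≥ 6 vertices and tw(G) ≥ 5. Therefore the treewidth is 5.

5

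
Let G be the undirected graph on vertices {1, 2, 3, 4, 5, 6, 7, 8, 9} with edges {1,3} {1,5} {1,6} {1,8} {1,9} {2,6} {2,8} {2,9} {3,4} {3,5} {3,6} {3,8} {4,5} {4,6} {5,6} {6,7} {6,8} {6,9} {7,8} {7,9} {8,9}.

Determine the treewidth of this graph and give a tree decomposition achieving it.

The largest bag has 4 vertices, giving width 3; this decomposition certifies tw(G) ≤ 3. For the lower bound, the 4 vertices {1, 6, 8, 9} are pairwise adjacent, and any tree decomposition puts a clique entirely inside one bag — forcing width ≥ 3. The upper and lower bounds meet at 3, so that is the treewidth.

Treewidth 3.
Bags: B1 = {1, 6, 8, 9}  B2 = {6, 7, 8, 9}  B3 = {1, 3, 6, 8}  B4 = {1, 3, 5, 6}  B5 = {2, 6, 8, 9}  B6 = {3, 4, 5, 6}
Tree: B1–B2, B1–B3, B3–B4, B1–B5, B4–B6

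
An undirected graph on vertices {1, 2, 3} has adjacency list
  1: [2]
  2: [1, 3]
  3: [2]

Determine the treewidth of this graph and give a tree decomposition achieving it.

Treewidth 1.
One such decomposition:
Bags: B1 = {1, 2}  B2 = {2, 3}
Tree: B1–B2

The largest bag has 2 vertices, giving width 1; this decomposition certifies tw(G) ≤ 1. G has an edge, so its treewidth is at least 1. Combining the bounds, tw(G) = 1.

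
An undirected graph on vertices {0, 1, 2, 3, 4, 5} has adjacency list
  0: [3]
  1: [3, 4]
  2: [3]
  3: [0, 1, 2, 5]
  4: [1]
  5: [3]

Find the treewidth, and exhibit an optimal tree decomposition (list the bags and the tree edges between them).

Treewidth 1.
One optimal decomposition is:
Bags: B1 = {1, 3}  B2 = {2, 3}  B3 = {0, 3}  B4 = {3, 5}  B5 = {1, 4}
Tree: B1–B2, B1–B3, B3–B4, B1–B5

The largest bag has 2 vertices, giving width 1; this decomposition certifies tw(G) ≤ 1. G has an edge, so its treewidth is at least 1. Therefore the treewidth is 1.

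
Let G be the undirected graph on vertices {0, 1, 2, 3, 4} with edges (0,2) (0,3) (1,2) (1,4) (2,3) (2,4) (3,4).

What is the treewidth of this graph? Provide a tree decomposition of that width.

Treewidth 2.
One optimal decomposition is:
Bags: B1 = {0, 2, 3}  B2 = {2, 3, 4}  B3 = {1, 2, 4}
Tree: B1–B2, B2–B3

Every bag has size at most 3, so the width is 3 − 1 = 2 and tw(G) ≤ 2. For the lower bound, the 3 vertices {1, 2, 4} are pairwise adjacent, and any tree decomposition puts a clique entirely inside one bag — forcing width ≥ 2. The upper and lower bounds meet at 2, so that is the treewidth.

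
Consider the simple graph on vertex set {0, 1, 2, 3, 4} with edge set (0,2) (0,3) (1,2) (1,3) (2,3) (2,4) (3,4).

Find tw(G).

2

A width-2 tree decomposition is:
Bags: B1 = {0, 2, 3}  B2 = {2, 3, 4}  B3 = {1, 2, 3}
Tree: B1–B2, B2–B3
The largest bag has 3 vertices, giving width 2; this decomposition certifies tw(G) ≤ 2. For the lower bound, the 3 vertices {0, 2, 3} are pairwise adjacent, and any tree decomposition puts a clique entirely inside one bag — forcing width ≥ 2. Combining the bounds, tw(G) = 2.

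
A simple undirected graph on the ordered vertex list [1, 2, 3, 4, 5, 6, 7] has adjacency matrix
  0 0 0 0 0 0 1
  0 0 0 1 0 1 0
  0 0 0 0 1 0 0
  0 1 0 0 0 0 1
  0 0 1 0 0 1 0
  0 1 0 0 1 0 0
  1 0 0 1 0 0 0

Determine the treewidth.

A width-1 tree decomposition is:
Bags: B1 = {3, 5}  B2 = {5, 6}  B3 = {2, 6}  B4 = {2, 4}  B5 = {4, 7}  B6 = {1, 7}
Tree: B1–B2, B2–B3, B3–B4, B4–B5, B5–B6
Every bag has size at most 2, so the width is 2 − 1 = 1 and tw(G) ≤ 1. G has an edge, so its treewidth is at least 1. Combining the bounds, tw(G) = 1.

1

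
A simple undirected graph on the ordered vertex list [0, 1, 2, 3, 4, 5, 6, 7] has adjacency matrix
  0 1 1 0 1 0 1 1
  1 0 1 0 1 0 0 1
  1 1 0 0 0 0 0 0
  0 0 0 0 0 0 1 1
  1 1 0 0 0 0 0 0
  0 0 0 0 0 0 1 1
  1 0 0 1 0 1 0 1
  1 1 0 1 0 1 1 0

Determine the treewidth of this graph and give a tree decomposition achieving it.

The largest bag has 3 vertices, giving width 2; this decomposition certifies tw(G) ≤ 2. On the other hand G contains the 3-clique {0, 1, 2}. A clique must lie in a single bag of any decomposition, so no decomposition can have width below 2. Hence tw(G) = 2 exactly.

Treewidth 2.
One such decomposition:
Bags: B1 = {0, 1, 7}  B2 = {0, 1, 4}  B3 = {0, 6, 7}  B4 = {0, 1, 2}  B5 = {3, 6, 7}  B6 = {5, 6, 7}
Tree: B1–B2, B1–B3, B2–B4, B3–B5, B3–B6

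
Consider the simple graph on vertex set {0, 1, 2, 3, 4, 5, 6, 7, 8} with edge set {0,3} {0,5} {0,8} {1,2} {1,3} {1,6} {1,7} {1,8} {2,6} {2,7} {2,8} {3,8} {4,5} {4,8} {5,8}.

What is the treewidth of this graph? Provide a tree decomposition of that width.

Treewidth 2.
Bags: B1 = {0, 3, 8}  B2 = {1, 3, 8}  B3 = {0, 5, 8}  B4 = {1, 2, 8}  B5 = {1, 2, 7}  B6 = {4, 5, 8}  B7 = {1, 2, 6}
Tree: B1–B2, B1–B3, B2–B4, B4–B5, B3–B6, B4–B7

The largest bag has 3 vertices, giving width 2; this decomposition certifies tw(G) ≤ 2. On the other hand G contains the 3-clique {0, 3, 8}. A clique must lie in a single bag of any decomposition, so no decomposition can have width below 2. Combining the bounds, tw(G) = 2.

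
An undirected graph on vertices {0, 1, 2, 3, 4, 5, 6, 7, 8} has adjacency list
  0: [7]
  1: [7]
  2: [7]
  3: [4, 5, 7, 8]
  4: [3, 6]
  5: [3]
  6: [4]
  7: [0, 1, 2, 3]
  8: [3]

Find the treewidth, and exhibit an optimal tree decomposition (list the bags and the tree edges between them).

The largest bag has 2 vertices, giving width 1; this decomposition certifies tw(G) ≤ 1. Since G has at least one edge (e.g. 7–3), it is not an edgeless graph, so tw(G) ≥ 1. Hence tw(G) = 1 exactly.

Treewidth 1.
One optimal decomposition is:
Bags: B1 = {3, 7}  B2 = {3, 4}  B3 = {0, 7}  B4 = {3, 5}  B5 = {3, 8}  B6 = {4, 6}  B7 = {2, 7}  B8 = {1, 7}
Tree: B1–B2, B1–B3, B2–B4, B2–B5, B2–B6, B3–B7, B7–B8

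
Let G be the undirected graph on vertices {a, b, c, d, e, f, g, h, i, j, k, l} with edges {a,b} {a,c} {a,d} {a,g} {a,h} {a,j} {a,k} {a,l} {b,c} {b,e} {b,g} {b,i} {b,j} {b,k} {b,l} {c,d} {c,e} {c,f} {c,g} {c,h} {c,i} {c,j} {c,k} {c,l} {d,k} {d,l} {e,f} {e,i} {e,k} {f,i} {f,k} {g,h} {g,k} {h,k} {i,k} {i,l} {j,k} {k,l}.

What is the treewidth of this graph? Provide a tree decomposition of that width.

The largest bag has 5 vertices, giving width 4; this decomposition certifies tw(G) ≤ 4. For the lower bound, the 5 vertices {a, c, d, k, l} are pairwise adjacent, and any tree decomposition puts a clique entirely inside one bag — forcing width ≥ 4. Hence tw(G) = 4 exactly.

Treewidth 4.
Bags: B1 = {a, b, c, k, l}  B2 = {b, c, i, k, l}  B3 = {a, b, c, j, k}  B4 = {a, b, c, g, k}  B5 = {b, c, e, i, k}  B6 = {a, c, g, h, k}  B7 = {a, c, d, k, l}  B8 = {c, e, f, i, k}
Tree: B1–B2, B1–B3, B3–B4, B2–B5, B4–B6, B1–B7, B5–B8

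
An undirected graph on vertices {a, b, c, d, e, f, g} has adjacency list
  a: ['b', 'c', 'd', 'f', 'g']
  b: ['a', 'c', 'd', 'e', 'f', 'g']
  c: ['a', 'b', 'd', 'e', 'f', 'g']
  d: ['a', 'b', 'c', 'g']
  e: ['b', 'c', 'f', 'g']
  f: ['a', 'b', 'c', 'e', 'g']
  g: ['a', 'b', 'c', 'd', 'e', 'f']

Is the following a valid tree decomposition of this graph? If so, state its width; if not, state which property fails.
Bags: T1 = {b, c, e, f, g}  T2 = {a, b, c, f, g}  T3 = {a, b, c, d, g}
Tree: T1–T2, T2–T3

Yes; width 4.

Checking the three conditions: (i) the bags cover all of {a, b, c, d, e, f, g}; (ii) for each edge, some bag contains both endpoints; (iii) the bags containing any fixed vertex form a subtree. All hold, so the decomposition is valid with width 5 − 1 = 4.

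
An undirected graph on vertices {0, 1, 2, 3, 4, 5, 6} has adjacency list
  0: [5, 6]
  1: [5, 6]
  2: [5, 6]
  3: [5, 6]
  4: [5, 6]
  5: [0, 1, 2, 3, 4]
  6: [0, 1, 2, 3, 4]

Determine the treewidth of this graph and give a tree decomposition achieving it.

Treewidth 2.
One such decomposition:
Bags: B1 = {0, 5, 6}  B2 = {2, 5, 6}  B3 = {3, 5, 6}  B4 = {4, 5, 6}  B5 = {1, 5, 6}
Tree: B1–B2, B2–B3, B3–B4, B4–B5

The largest bag has 3 vertices, giving width 2; this decomposition certifies tw(G) ≤ 2. Since 5–0–6–2–5 is a cycle in G, G is not acyclic. Forests are exactly the graphs of treewidth ≤ 1, so tw(G) ≥ 2. Therefore the treewidth is 2.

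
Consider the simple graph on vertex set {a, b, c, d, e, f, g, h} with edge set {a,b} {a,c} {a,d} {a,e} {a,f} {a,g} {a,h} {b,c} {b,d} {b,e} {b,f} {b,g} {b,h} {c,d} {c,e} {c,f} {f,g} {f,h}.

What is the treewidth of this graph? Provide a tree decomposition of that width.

Every bag has size at most 4, so the width is 4 − 1 = 3 and tw(G) ≤ 3. For the lower bound, the 4 vertices {a, b, c, d} are pairwise adjacent, and any tree decomposition puts a clique entirely inside one bag — forcing width ≥ 3. The upper and lower bounds meet at 3, so that is the treewidth.

Treewidth 3.
One optimal decomposition is:
Bags: B1 = {a, b, f, h}  B2 = {a, b, c, f}  B3 = {a, b, c, d}  B4 = {a, b, c, e}  B5 = {a, b, f, g}
Tree: B1–B2, B2–B3, B2–B4, B2–B5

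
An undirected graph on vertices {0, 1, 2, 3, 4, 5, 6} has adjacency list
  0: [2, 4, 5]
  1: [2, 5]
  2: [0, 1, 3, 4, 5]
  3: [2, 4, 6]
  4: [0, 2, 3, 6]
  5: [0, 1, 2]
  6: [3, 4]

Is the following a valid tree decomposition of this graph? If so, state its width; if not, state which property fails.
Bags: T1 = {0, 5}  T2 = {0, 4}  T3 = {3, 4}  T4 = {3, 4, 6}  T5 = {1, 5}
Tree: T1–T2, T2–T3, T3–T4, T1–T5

No — vertex 2 appears in no bag.

A tree decomposition must satisfy three properties: every vertex lies in some bag; for every edge, both endpoints lie together in some bag; and for every vertex, the bags containing it form a connected subtree. Here vertex 2 appears in no bag, so the decomposition is invalid.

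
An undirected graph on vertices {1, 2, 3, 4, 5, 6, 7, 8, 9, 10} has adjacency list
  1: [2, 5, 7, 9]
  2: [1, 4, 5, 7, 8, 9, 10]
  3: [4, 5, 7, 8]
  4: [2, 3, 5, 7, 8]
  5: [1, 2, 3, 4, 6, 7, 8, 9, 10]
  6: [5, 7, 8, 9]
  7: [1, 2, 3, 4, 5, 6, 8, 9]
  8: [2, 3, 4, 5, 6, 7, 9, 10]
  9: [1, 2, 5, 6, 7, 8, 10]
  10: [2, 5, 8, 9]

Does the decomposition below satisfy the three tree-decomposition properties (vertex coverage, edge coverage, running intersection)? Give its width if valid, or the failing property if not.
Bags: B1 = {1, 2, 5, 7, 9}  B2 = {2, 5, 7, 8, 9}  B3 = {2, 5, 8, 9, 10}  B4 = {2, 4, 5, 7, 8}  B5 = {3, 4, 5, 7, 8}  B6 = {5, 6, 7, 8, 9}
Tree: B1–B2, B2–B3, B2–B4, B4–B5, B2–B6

Checking the three conditions: (i) the bags cover all of {1, 2, 3, 4, 5, 6, 7, 8, 9, 10}; (ii) for each edge, some bag contains both endpoints; (iii) the bags containing any fixed vertex form a subtree. All hold, so the decomposition is valid with width 5 − 1 = 4.

Yes; width 4.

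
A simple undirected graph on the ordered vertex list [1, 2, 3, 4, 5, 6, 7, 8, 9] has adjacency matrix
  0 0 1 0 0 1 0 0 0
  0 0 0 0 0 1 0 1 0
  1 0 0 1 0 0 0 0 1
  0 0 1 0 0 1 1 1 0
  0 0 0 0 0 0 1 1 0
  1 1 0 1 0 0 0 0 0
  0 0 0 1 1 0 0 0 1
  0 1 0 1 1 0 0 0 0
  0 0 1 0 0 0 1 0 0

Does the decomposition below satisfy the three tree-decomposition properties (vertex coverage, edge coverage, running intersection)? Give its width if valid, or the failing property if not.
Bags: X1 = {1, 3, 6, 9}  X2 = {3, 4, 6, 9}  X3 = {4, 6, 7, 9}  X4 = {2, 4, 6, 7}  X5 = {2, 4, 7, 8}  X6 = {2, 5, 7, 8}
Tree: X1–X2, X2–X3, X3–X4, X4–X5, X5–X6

Vertex coverage: the bags together contain {1, 2, 3, 4, 5, 6, 7, 8, 9}, the full vertex set. Edge coverage: each edge of G has both endpoints in at least one bag. Running intersection: for every vertex, the bags containing it form a connected subtree. All three properties hold, so this is a valid tree decomposition of width max|bag| − 1 = 3, and hence tw(G) ≤ 3.

Yes; width 3.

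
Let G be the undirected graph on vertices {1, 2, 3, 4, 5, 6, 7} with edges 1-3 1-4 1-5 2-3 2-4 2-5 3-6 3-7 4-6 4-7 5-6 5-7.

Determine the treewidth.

3

A width-3 tree decomposition is:
Bags: B1 = {1, 3, 4, 5}  B2 = {2, 3, 4, 5}  B3 = {3, 4, 5, 6}  B4 = {3, 4, 5, 7}
Tree: B1–B2, B2–B3, B3–B4
The largest bag has 4 vertices, giving width 3; this decomposition certifies tw(G) ≤ 3. For the lower bound: the 4 vertex sets {1,5}, {2,4}, {3}, {6} are disjoint, each induces a connected subgraph, and every pair is joined by at least one edge of G. Contracting each set to a single vertex therefore yields K_{4} as a minor, and since treewidth is minor-monotone, tw(G) ≥ tw(K_{4}) = 3. Therefore the treewidth is 3.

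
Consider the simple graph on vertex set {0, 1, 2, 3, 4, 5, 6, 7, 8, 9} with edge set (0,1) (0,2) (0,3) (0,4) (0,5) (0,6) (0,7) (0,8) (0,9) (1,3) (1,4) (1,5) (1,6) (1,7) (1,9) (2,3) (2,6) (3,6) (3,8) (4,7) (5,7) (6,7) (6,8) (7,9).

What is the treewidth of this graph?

A width-3 tree decomposition is:
Bags: B1 = {0, 1, 3, 6}  B2 = {0, 2, 3, 6}  B3 = {0, 1, 6, 7}  B4 = {0, 1, 4, 7}  B5 = {0, 1, 7, 9}  B6 = {0, 1, 5, 7}  B7 = {0, 3, 6, 8}
Tree: B1–B2, B1–B3, B3–B4, B3–B5, B5–B6, B1–B7
Each bag holds 4 vertices, so the decomposition has width 3, which upper-bounds the treewidth. On the other hand G contains the 4-clique {0, 3, 6, 8}. A clique must lie in a single bag of any decomposition, so no decomposition can have width below 3. Hence tw(G) = 3 exactly.

3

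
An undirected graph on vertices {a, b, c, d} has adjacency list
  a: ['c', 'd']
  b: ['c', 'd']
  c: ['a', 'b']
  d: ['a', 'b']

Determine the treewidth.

2

A width-2 tree decomposition is:
Bags: B1 = {a, b, c}  B2 = {a, b, d}
Tree: B1–B2
The largest bag has 3 vertices, giving width 2; this decomposition certifies tw(G) ≤ 2. Since b–c–a–d–b is a cycle in G, G is not acyclic. Forests are exactly the graphs of treewidth ≤ 1, so tw(G) ≥ 2. The upper and lower bounds meet at 2, so that is the treewidth.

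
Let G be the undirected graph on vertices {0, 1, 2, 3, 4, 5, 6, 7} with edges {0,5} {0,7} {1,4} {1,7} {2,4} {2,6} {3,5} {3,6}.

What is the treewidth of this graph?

2

A width-2 tree decomposition is:
Bags: B1 = {1, 4, 7}  B2 = {0, 4, 7}  B3 = {0, 4, 5}  B4 = {3, 4, 5}  B5 = {3, 4, 6}  B6 = {2, 4, 6}
Tree: B1–B2, B2–B3, B3–B4, B4–B5, B5–B6
Every bag has size at most 3, so the width is 3 − 1 = 2 and tw(G) ≤ 2. For the lower bound, G contains the cycle 4–1–7–0–5–3–6–2–4, so G is not a forest; only forests have treewidth ≤ 1, hence tw(G) ≥ 2. Hence tw(G) = 2 exactly.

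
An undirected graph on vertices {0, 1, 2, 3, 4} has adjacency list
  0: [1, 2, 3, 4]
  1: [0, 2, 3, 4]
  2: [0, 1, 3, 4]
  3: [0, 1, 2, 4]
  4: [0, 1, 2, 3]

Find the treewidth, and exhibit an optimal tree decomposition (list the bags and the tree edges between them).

Treewidth 4.
One optimal decomposition is:
Bags: B1 = {0, 1, 2, 3, 4}
Tree: (single bag)

With just one bag of size 5, the width is 5 − 1 = 4, so tw(G) ≤ 4. On the other hand G contains the 5-clique {0, 1, 2, 3, 4}. A clique must lie in a single bag of any decomposition, so no decomposition can have width below 4. Combining the bounds, tw(G) = 4.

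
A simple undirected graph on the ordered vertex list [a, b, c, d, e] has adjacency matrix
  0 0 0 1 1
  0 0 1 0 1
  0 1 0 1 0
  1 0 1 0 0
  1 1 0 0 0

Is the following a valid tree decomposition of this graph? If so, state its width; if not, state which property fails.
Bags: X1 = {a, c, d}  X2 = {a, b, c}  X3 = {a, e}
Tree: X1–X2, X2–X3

No — edge (b,e) lies in no bag.

A tree decomposition must satisfy three properties: every vertex lies in some bag; for every edge, both endpoints lie together in some bag; and for every vertex, the bags containing it form a connected subtree. Here edge (b,e) lies in no bag, so the decomposition is invalid.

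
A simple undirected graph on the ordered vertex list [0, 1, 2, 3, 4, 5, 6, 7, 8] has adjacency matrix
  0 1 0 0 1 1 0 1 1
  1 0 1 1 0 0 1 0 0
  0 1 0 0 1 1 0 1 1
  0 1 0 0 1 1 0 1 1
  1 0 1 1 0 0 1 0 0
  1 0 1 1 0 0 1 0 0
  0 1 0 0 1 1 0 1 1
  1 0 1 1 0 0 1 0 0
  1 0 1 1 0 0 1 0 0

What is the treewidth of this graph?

A width-4 tree decomposition is:
Bags: B1 = {0, 2, 3, 4, 6}  B2 = {0, 1, 2, 3, 6}  B3 = {0, 2, 3, 5, 6}  B4 = {0, 2, 3, 6, 8}  B5 = {0, 2, 3, 6, 7}
Tree: B1–B2, B2–B3, B3–B4, B4–B5
The largest bag has 5 vertices, giving width 4; this decomposition certifies tw(G) ≤ 4. For the lower bound: the 5 vertex sets {3,4}, {1,6}, {2,5}, {0}, {8} are disjoint, each induces a connected subgraph, and every pair is joined by at least one edge of G. Contracting each set to a single vertex therefore yields K_{5} as a minor, and since treewidth is minor-monotone, tw(G) ≥ tw(K_{5}) = 4. Hence tw(G) = 4 exactly.

4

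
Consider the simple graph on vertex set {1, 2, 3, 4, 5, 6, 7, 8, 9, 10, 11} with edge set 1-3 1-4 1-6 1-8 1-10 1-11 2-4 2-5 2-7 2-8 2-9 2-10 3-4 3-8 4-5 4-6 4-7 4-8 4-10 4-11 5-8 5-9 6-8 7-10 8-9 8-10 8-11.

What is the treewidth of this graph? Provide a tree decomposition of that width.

Treewidth 3.
One such decomposition:
Bags: B1 = {2, 4, 8, 10}  B2 = {1, 4, 8, 10}  B3 = {1, 3, 4, 8}  B4 = {2, 4, 5, 8}  B5 = {2, 4, 7, 10}  B6 = {1, 4, 8, 11}  B7 = {1, 4, 6, 8}  B8 = {2, 5, 8, 9}
Tree: B1–B2, B2–B3, B1–B4, B1–B5, B3–B6, B2–B7, B4–B8

Every bag has size at most 4, so the width is 4 − 1 = 3 and tw(G) ≤ 3. On the other hand G contains the 4-clique {2, 5, 8, 9}. A clique must lie in a single bag of any decomposition, so no decomposition can have width below 3. Hence tw(G) = 3 exactly.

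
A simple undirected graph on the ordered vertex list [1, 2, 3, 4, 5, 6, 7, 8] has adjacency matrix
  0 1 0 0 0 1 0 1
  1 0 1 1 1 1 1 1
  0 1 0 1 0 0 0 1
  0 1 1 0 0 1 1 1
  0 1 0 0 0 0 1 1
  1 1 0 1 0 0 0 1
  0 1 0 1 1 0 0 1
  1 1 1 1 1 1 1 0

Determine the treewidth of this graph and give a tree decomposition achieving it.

Treewidth 3.
Bags: B1 = {1, 2, 6, 8}  B2 = {2, 4, 6, 8}  B3 = {2, 4, 7, 8}  B4 = {2, 3, 4, 8}  B5 = {2, 5, 7, 8}
Tree: B1–B2, B2–B3, B3–B4, B3–B5

Every bag has size at most 4, so the width is 4 − 1 = 3 and tw(G) ≤ 3. On the other hand G contains the 4-clique {1, 2, 6, 8}. A clique must lie in a single bag of any decomposition, so no decomposition can have width below 3. The upper and lower bounds meet at 3, so that is the treewidth.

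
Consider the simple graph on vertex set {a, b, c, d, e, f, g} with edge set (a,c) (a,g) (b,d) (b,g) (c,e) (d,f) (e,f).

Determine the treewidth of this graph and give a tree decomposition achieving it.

Each bag holds 3 vertices, so the decomposition has width 2, which upper-bounds the treewidth. The edges a–c–e–f–d–b–g–a form a cycle, so G is not a tree and its treewidth is at least 2. Combining the bounds, tw(G) = 2.

Treewidth 2.
One such decomposition:
Bags: B1 = {a, c, e}  B2 = {a, e, f}  B3 = {a, d, f}  B4 = {a, b, d}  B5 = {a, b, g}
Tree: B1–B2, B2–B3, B3–B4, B4–B5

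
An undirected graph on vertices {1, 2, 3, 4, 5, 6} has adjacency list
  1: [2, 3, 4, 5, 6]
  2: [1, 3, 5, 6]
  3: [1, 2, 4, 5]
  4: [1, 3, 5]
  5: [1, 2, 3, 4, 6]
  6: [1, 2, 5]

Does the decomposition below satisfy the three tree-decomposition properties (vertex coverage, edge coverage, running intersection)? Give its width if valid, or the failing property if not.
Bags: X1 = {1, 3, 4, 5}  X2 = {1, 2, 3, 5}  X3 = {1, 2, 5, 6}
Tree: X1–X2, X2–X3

Vertex coverage: the bags together contain {1, 2, 3, 4, 5, 6}, the full vertex set. Edge coverage: each edge of G has both endpoints in at least one bag. Running intersection: for every vertex, the bags containing it form a connected subtree. All three properties hold, so this is a valid tree decomposition of width max|bag| − 1 = 3, and hence tw(G) ≤ 3.

Yes; width 3.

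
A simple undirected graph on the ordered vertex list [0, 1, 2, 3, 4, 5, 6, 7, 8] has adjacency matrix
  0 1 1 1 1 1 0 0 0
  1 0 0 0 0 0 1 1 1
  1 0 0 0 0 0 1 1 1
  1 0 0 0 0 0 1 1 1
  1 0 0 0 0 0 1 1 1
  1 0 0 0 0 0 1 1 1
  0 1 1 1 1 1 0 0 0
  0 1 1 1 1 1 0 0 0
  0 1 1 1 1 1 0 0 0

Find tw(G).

4

A width-4 tree decomposition is:
Bags: B1 = {0, 1, 6, 7, 8}  B2 = {0, 5, 6, 7, 8}  B3 = {0, 2, 6, 7, 8}  B4 = {0, 3, 6, 7, 8}  B5 = {0, 4, 6, 7, 8}
Tree: B1–B2, B2–B3, B3–B4, B4–B5
The largest bag has 5 vertices, giving width 4; this decomposition certifies tw(G) ≤ 4. For the lower bound: the 5 vertex sets {1,8}, {0,5}, {2,6}, {7}, {3} are disjoint, each induces a connected subgraph, and every pair is joined by at least one edge of G. Contracting each set to a single vertex therefore yields K_{5} as a minor, and since treewidth is minor-monotone, tw(G) ≥ tw(K_{5}) = 4. Combining the bounds, tw(G) = 4.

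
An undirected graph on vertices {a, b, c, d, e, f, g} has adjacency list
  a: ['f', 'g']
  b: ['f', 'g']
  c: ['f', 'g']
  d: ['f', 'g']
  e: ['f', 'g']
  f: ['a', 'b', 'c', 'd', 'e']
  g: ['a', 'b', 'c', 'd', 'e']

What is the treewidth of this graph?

A width-2 tree decomposition is:
Bags: B1 = {d, f, g}  B2 = {c, f, g}  B3 = {b, f, g}  B4 = {a, f, g}  B5 = {e, f, g}
Tree: B1–B2, B2–B3, B3–B4, B4–B5
Each bag holds 3 vertices, so the decomposition has width 2, which upper-bounds the treewidth. The edges f–d–g–c–f form a cycle, so G is not a tree and its treewidth is at least 2. Therefore the treewidth is 2.

2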